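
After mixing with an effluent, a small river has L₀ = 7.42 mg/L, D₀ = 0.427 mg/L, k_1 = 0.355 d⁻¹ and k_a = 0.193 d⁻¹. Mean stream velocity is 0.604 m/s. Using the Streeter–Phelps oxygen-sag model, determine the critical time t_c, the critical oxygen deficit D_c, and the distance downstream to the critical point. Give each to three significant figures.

t_c ≈ 3.60 d; D_c ≈ 3.80 mg/L; x_c ≈ 188 km

At the critical point dD/dt = 0, so k_1 L₀ e^(−k_1 t) = k_a D. Substituting D(t) from the Streeter–Phelps equation and solving for t gives
t_c = ln[(k_a/k_1)(1 − D₀(k_a−k_1)/(k_1 L₀))] / (k_a−k_1).
Here k_a−k_1 = -0.1620 d⁻¹ and 1 − D₀(k_a−k_1)/(k_1 L₀) = 1 − 0.427×-0.1620/(0.355×7.42) = 1.026, so
t_c = ln(0.5437 × 1.026) / -0.1620 = -0.5835 / -0.1620 = 3.602 d.
L(t_c) = L₀ e^(−k_1 t_c) = 7.42 × 0.2784 = 2.066 mg/L, and at the critical point k_a D_c = k_1 L, so D_c = (0.355/0.193) × 2.066 = 3.800 mg/L.
x_c = v t_c = 0.604 m/s × 3.602 d × 86400 s/d = 188000 m ≈ 188 km.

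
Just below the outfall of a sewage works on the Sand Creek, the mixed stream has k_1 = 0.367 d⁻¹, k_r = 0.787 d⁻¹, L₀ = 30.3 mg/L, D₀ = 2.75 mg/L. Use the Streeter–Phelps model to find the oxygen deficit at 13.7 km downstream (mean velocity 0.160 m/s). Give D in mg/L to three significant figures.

Travel time t = x/v = 13.7 km / (0.160 m/s) = 13700 m / 0.160 m/s = 85620 s = 0.9910 d.
k_1 L₀/(k_r−k_1) = 0.367×30.3/(0.787−0.367) = 11.12/0.4200 = 26.48 mg/L.
e^(−k_1 t) = e^(−0.367×0.9910) = 0.6951; e^(−k_r t) = e^(−0.787×0.9910) = 0.4584.
D = 26.48 × (0.6951 − 0.4584) + 2.75 × 0.4584 = 6.266 + 1.261 = 7.527 mg/L.

D ≈ 7.53 mg/L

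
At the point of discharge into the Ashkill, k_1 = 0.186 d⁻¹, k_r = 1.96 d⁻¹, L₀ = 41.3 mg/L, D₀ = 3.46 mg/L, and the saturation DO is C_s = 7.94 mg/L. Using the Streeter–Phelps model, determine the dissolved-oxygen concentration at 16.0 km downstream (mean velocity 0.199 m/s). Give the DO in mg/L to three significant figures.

Travel time t = x/v = 16.0 km / (0.199 m/s) = 16000 m / 0.199 m/s = 80400 s = 0.9306 d.
k_1 L₀/(k_r−k_1) = 0.186×41.3/(1.96−0.186) = 7.682/1.774 = 4.330 mg/L.
e^(−k_1 t) = e^(−0.186×0.9306) = 0.8411; e^(−k_r t) = e^(−1.96×0.9306) = 0.1614.
D = 4.330 × (0.8411 − 0.1614) + 3.46 × 0.1614 = 2.943 + 0.5584 = 3.502 mg/L.
DO = C_s − D = 7.94 − 3.502 = 4.438 mg/L.

DO ≈ 4.44 mg/L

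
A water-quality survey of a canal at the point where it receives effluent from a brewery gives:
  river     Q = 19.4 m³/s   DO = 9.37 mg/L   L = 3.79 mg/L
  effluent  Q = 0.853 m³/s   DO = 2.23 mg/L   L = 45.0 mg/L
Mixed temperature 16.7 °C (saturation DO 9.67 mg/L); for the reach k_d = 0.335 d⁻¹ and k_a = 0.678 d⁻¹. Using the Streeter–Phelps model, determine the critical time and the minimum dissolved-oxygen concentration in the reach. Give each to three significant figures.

t_c ≈ 1.71 d; minimum DO ≈ 8.13 mg/L

Mixed DO = (19.4×9.37 + 0.853×2.23)/(19.4+0.853) = 183.7/20.25 = 9.069 mg/L.
Mixed L₀ = (19.4×3.79 + 0.853×45.0)/(20.25) = 111.9/20.25 = 5.526 mg/L.
Initial deficit D₀ = C_s − DO₀ = 9.67 − 9.069 = 0.6007 mg/L.
t_c = (1/0.3430) ln[(0.678/0.335)(1 − 0.6007×0.3430/(0.335×5.526))] = 2.915 × ln(1.799) = 1.711 d.
D_c = (0.335/0.678) × 5.526 × e^(−0.335×1.711) = 0.4941 × 5.526 × 0.5637 = 1.539 mg/L.
Minimum DO = 9.67 − 1.539 = 8.131 mg/L.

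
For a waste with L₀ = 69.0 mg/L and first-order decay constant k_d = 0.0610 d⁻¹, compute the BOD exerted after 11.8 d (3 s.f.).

y ≈ 35.4 mg/L

y_t = L₀(1 − e^(−k_d t)) = 69.0 × (1 − e^(−0.0610×11.8))
= 69.0 × (1 − 0.4868) = 69.0 × 0.5132 = 35.41 mg/L.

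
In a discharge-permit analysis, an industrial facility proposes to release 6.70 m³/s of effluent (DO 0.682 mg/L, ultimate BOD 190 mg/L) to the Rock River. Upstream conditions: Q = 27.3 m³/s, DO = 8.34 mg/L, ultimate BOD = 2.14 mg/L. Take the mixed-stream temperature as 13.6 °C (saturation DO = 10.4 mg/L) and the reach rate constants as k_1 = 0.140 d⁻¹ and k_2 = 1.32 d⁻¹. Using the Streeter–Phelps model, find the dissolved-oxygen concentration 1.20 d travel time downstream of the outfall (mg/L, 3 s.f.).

DO ≈ 6.69 mg/L

Mixed DO = (27.3×8.34 + 6.70×0.682)/(27.3+6.70) = 232.3/34.00 = 6.831 mg/L.
Mixed L₀ = (27.3×2.14 + 6.70×190)/(34.00) = 1331/34.00 = 39.16 mg/L.
Initial deficit D₀ = C_s − DO₀ = 10.4 − 6.831 = 3.569 mg/L.
D(1.20) = [0.140×39.16/(1.32−0.140)](e^(−0.140×1.20) − e^(−1.32×1.20)) + 3.569 e^(−1.32×1.20)
= 4.646 × (0.8454 − 0.2052) + 3.569 × 0.2052 = 3.707 mg/L.
DO = 10.4 − 3.707 = 6.693 mg/L.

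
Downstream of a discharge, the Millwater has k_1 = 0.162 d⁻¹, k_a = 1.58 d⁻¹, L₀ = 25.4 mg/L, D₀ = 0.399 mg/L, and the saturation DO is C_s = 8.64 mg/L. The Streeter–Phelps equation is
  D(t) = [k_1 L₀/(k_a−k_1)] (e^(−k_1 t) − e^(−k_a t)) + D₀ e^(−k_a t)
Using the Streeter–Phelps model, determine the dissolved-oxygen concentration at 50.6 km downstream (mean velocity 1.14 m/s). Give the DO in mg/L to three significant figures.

Travel time t = x/v = 50.6 km / (1.14 m/s) = 50600 m / 1.14 m/s = 44390 s = 0.5137 d.
k_1 L₀/(k_a−k_1) = 0.162×25.4/(1.58−0.162) = 4.115/1.418 = 2.902 mg/L.
e^(−k_1 t) = e^(−0.162×0.5137) = 0.9201; e^(−k_a t) = e^(−1.58×0.5137) = 0.4441.
D = 2.902 × (0.9201 − 0.4441) + 0.399 × 0.4441 = 1.381 + 0.1772 = 1.559 mg/L.
DO = C_s − D = 8.64 − 1.559 = 7.081 mg/L.

DO ≈ 7.08 mg/L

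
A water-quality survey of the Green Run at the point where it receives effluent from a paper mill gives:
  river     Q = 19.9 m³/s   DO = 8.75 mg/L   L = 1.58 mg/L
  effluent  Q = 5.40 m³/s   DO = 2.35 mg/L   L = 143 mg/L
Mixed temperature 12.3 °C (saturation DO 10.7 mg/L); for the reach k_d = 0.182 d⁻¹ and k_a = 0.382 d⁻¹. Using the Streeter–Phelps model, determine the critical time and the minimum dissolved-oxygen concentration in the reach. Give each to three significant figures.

t_c ≈ 3.10 d; minimum DO ≈ 2.09 mg/L

Mixed DO = (19.9×8.75 + 5.40×2.35)/(19.9+5.40) = 186.8/25.30 = 7.384 mg/L.
Mixed L₀ = (19.9×1.58 + 5.40×143)/(25.30) = 803.6/25.30 = 31.76 mg/L.
Initial deficit D₀ = C_s − DO₀ = 10.7 − 7.384 = 3.316 mg/L.
t_c = (1/0.2000) ln[(0.382/0.182)(1 − 3.316×0.2000/(0.182×31.76))] = 5.000 × ln(1.858) = 3.098 d.
D_c = (0.182/0.382) × 31.76 × e^(−0.182×3.098) = 0.4764 × 31.76 × 0.5690 = 8.612 mg/L.
Minimum DO = 10.7 − 8.612 = 2.088 mg/L.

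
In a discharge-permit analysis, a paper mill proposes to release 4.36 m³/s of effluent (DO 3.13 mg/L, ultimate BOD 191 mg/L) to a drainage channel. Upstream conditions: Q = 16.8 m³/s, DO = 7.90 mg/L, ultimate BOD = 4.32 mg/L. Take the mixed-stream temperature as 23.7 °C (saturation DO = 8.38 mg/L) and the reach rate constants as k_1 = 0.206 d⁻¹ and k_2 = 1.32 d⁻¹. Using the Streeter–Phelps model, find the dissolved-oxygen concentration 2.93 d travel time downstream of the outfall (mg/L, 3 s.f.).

DO ≈ 4.19 mg/L

Mixed DO = (16.8×7.90 + 4.36×3.13)/(16.8+4.36) = 146.4/21.16 = 6.917 mg/L.
Mixed L₀ = (16.8×4.32 + 4.36×191)/(21.16) = 905.3/21.16 = 42.79 mg/L.
Initial deficit D₀ = C_s − DO₀ = 8.38 − 6.917 = 1.463 mg/L.
D(2.93) = [0.206×42.79/(1.32−0.206)](e^(−0.206×2.93) − e^(−1.32×2.93)) + 1.463 e^(−1.32×2.93)
= 7.912 × (0.5469 − 0.02091) + 1.463 × 0.02091 = 4.192 mg/L.
DO = 8.38 − 4.192 = 4.188 mg/L.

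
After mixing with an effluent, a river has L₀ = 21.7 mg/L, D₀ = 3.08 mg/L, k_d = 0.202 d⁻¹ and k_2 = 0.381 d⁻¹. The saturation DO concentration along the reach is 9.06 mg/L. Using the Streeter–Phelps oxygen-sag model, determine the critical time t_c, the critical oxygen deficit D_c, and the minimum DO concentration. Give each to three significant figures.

t_c ≈ 2.79 d; D_c ≈ 6.54 mg/L; min DO ≈ 2.52 mg/L

With k_2/k_d = 1.886 and 1 − D₀(k_2−k_d)/(k_d L₀) = 0.8742,
t_c = ln(1.886 × 0.8742) / (0.381 − 0.202) = ln(1.649) / 0.1790 = 0.5001/0.1790 = 2.794 d.
D_c = (k_d/k_2) L₀ e^(−k_d t_c) = (0.202/0.381) × 21.7 × e^(−0.202×2.794) = 0.5302 × 21.7 × 0.5687 = 6.543 mg/L.
Minimum DO = C_s − D_c = 9.06 − 6.543 = 2.517 mg/L.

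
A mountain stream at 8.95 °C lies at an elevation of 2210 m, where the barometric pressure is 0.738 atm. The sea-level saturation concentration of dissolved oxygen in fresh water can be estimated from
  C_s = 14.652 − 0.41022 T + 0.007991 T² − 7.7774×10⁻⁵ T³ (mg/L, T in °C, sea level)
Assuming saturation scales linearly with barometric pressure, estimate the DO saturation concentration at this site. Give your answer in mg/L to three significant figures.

C_s ≈ 8.53 mg/L

At sea level: C_s = 14.652 − 0.41022×8.95 + 0.007991×8.95² − 7.7774×10⁻⁵×8.95³ = 11.56 mg/L.
Pressure correction: C_s' = 11.56 × 0.738 = 8.535 mg/L.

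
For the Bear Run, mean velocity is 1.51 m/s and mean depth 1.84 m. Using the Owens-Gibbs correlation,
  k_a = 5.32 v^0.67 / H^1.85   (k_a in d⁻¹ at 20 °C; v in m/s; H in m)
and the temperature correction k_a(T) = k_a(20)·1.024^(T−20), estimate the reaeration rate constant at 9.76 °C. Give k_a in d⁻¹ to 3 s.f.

k_a(20) = 5.32 × 1.51^0.67 / 1.84^1.85 = 5.32 × 1.318 / 3.090 = 2.269 d⁻¹.
k_a(9.76) = 2.269 × 1.024^(9.76−20) = 2.269 × 0.7844 = 1.780 d⁻¹.

k_a ≈ 1.78 d⁻¹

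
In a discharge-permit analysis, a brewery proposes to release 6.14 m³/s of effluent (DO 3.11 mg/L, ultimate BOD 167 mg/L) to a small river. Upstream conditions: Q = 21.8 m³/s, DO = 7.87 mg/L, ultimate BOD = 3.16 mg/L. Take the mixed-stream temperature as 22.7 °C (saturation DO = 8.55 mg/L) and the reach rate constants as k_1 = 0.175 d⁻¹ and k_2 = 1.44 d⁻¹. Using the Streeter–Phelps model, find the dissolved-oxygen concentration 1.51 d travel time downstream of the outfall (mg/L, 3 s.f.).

Mixed DO = (21.8×7.87 + 6.14×3.11)/(21.8+6.14) = 190.7/27.94 = 6.824 mg/L.
Mixed L₀ = (21.8×3.16 + 6.14×167)/(27.94) = 1094/27.94 = 39.16 mg/L.
Initial deficit D₀ = C_s − DO₀ = 8.55 − 6.824 = 1.726 mg/L.
D(1.51) = [0.175×39.16/(1.44−0.175)](e^(−0.175×1.51) − e^(−1.44×1.51)) + 1.726 e^(−1.44×1.51)
= 5.418 × (0.7678 − 0.1137) + 1.726 × 0.1137 = 3.740 mg/L.
DO = 8.55 − 3.740 = 4.810 mg/L.

DO ≈ 4.81 mg/L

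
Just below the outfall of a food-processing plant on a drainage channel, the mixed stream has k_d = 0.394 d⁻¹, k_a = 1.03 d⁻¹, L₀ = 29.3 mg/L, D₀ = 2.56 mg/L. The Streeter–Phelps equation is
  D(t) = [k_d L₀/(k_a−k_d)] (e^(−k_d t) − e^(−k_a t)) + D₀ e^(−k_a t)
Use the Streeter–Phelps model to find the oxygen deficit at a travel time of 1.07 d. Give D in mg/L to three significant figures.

k_d L₀/(k_a−k_d) = 0.394×29.3/(1.03−0.394) = 11.54/0.6360 = 18.15 mg/L.
e^(−k_d t) = e^(−0.394×1.070) = 0.6560; e^(−k_a t) = e^(−1.03×1.070) = 0.3322.
D = 18.15 × (0.6560 − 0.3322) + 2.56 × 0.3322 = 5.878 + 0.8504 = 6.728 mg/L.

D ≈ 6.73 mg/L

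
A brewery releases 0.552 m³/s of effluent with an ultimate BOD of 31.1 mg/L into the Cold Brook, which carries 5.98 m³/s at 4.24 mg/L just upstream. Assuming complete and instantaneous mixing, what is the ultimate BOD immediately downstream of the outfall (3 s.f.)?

6.51 mg/L

Flow-weighted mixing: C = (Q_r C_r + Q_w C_w)/(Q_r + Q_w)
= (5.98×4.24 + 0.552×31.1)/(5.98 + 0.552) = 42.52/6.532 = 6.510 mg/L.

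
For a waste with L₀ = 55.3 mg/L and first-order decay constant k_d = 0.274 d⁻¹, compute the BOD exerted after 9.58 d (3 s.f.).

y_t = L₀(1 − e^(−k_d t)) = 55.3 × (1 − e^(−0.274×9.58))
= 55.3 × (1 − 0.07245) = 55.3 × 0.9276 = 51.29 mg/L.

y ≈ 51.3 mg/L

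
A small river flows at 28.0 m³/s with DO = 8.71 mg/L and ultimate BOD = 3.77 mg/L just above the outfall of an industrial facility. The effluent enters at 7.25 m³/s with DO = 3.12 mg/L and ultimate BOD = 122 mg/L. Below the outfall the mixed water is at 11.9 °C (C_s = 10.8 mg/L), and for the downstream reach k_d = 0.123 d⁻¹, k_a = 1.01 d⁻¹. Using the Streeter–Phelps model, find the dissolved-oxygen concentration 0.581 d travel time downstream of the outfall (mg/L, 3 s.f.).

DO ≈ 7.54 mg/L

Mixed DO = (28.0×8.71 + 7.25×3.12)/(28.0+7.25) = 266.5/35.25 = 7.560 mg/L.
Mixed L₀ = (28.0×3.77 + 7.25×122)/(35.25) = 990.1/35.25 = 28.09 mg/L.
Initial deficit D₀ = C_s − DO₀ = 10.8 − 7.560 = 3.240 mg/L.
D(0.581) = [0.123×28.09/(1.01−0.123)](e^(−0.123×0.581) − e^(−1.01×0.581)) + 3.240 e^(−1.01×0.581)
= 3.895 × (0.9310 − 0.5561) + 3.240 × 0.5561 = 3.262 mg/L.
DO = 10.8 − 3.262 = 7.538 mg/L.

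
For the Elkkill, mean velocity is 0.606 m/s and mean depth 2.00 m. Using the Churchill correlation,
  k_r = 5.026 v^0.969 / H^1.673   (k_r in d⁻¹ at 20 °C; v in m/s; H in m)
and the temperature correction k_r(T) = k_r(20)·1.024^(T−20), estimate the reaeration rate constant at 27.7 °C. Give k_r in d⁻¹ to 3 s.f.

k_r(20) = 5.026 × 0.606^0.969 / 2.00^1.673 = 5.026 × 0.6155 / 3.189 = 0.9701 d⁻¹.
k_r(27.7) = 0.9701 × 1.024^(27.7−20) = 0.9701 × 1.200 = 1.164 d⁻¹.

k_r ≈ 1.16 d⁻¹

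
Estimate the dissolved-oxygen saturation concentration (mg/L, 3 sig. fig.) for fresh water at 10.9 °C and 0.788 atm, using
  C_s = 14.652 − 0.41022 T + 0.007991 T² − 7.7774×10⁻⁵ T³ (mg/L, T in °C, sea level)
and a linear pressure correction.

C_s ≈ 8.69 mg/L

At sea level: C_s = 14.652 − 0.41022×10.9 + 0.007991×10.9² − 7.7774×10⁻⁵×10.9³ = 11.03 mg/L.
Pressure correction: C_s' = 11.03 × 0.788 = 8.691 mg/L.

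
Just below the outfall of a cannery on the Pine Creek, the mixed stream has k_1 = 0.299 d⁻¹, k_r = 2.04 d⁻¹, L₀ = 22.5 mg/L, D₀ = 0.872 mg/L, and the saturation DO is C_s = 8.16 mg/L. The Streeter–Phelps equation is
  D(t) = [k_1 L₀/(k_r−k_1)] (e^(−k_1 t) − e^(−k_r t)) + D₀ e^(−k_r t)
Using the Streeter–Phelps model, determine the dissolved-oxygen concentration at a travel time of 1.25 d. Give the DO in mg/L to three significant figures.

DO ≈ 5.73 mg/L

k_1 L₀/(k_r−k_1) = 0.299×22.5/(2.04−0.299) = 6.728/1.741 = 3.864 mg/L.
e^(−k_1 t) = e^(−0.299×1.250) = 0.6881; e^(−k_r t) = e^(−2.04×1.250) = 0.07808.
D = 3.864 × (0.6881 − 0.07808) + 0.872 × 0.07808 = 2.357 + 0.06809 = 2.425 mg/L.
DO = C_s − D = 8.16 − 2.425 = 5.735 mg/L.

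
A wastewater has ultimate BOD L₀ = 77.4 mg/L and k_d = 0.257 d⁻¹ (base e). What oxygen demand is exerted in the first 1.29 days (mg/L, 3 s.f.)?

y_t = L₀(1 − e^(−k_d t)) = 77.4 × (1 − e^(−0.257×1.29))
= 77.4 × (1 − 0.7178) = 77.4 × 0.2822 = 21.84 mg/L.

y ≈ 21.8 mg/L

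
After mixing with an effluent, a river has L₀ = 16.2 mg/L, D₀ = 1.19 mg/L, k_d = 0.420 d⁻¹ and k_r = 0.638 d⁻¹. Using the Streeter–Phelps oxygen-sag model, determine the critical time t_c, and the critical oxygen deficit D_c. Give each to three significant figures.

With k_r/k_d = 1.519 and 1 − D₀(k_r−k_d)/(k_d L₀) = 0.9619,
t_c = ln(1.519 × 0.9619) / (0.638 − 0.420) = ln(1.461) / 0.2180 = 0.3792/0.2180 = 1.739 d.
D_c = (k_d/k_r) L₀ e^(−k_d t_c) = (0.420/0.638) × 16.2 × e^(−0.420×1.739) = 0.6583 × 16.2 × 0.4816 = 5.136 mg/L.

t_c ≈ 1.74 d; D_c ≈ 5.14 mg/L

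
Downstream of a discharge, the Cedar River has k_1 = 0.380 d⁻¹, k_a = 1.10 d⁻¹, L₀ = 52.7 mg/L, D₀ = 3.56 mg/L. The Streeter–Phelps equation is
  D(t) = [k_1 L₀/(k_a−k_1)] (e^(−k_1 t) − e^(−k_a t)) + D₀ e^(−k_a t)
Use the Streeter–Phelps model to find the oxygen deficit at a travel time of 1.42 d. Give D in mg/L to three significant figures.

D ≈ 11.1 mg/L

k_1 L₀/(k_a−k_1) = 0.380×52.7/(1.10−0.380) = 20.03/0.7200 = 27.81 mg/L.
e^(−k_1 t) = e^(−0.380×1.420) = 0.5830; e^(−k_a t) = e^(−1.10×1.420) = 0.2097.
D = 27.81 × (0.5830 − 0.2097) + 3.56 × 0.2097 = 10.38 + 0.7466 = 11.13 mg/L.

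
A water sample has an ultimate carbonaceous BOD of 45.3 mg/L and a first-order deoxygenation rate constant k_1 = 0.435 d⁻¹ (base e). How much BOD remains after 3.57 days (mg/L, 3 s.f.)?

L ≈ 9.59 mg/L

L_t = L₀ e^(−k_1 t) = 45.3 × e^(−0.435×3.57) = 45.3 × 0.2116 = 9.587 mg/L.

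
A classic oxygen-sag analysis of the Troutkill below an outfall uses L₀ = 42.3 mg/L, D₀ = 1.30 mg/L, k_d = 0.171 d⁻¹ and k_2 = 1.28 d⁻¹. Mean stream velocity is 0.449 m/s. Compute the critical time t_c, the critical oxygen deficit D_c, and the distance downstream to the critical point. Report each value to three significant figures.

With k_2/k_d = 7.485 and 1 − D₀(k_2−k_d)/(k_d L₀) = 0.8007,
t_c = ln(7.485 × 0.8007) / (1.28 − 0.171) = ln(5.993) / 1.109 = 1.791/1.109 = 1.615 d.
D_c = (k_d/k_2) L₀ e^(−k_d t_c) = (0.171/1.28) × 42.3 × e^(−0.171×1.615) = 0.1336 × 42.3 × 0.7587 = 4.288 mg/L.
x_c = v t_c = 0.449 m/s × 1.615 d × 86400 s/d = 62640 m ≈ 62.6 km.

t_c ≈ 1.61 d; D_c ≈ 4.29 mg/L; x_c ≈ 62.6 km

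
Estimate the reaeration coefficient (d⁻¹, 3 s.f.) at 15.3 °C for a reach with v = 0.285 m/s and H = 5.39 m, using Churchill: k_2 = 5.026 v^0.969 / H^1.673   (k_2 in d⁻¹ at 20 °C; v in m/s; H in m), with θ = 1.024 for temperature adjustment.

k_2 ≈ 0.0795 d⁻¹

k_2(20) = 5.026 × 0.285^0.969 / 5.39^1.673 = 5.026 × 0.2963 / 16.75 = 0.08892 d⁻¹.
k_2(15.3) = 0.08892 × 1.024^(15.3−20) = 0.08892 × 0.8945 = 0.07954 d⁻¹.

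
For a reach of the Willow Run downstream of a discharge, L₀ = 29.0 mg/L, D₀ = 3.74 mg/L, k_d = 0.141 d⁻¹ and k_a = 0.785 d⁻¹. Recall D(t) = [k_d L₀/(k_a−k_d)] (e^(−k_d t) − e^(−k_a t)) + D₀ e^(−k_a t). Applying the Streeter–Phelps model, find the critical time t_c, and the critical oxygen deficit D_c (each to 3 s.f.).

At the critical point dD/dt = 0, so k_d L₀ e^(−k_d t) = k_a D. Substituting D(t) from the Streeter–Phelps equation and solving for t gives
t_c = ln[(k_a/k_d)(1 − D₀(k_a−k_d)/(k_d L₀))] / (k_a−k_d).
Here k_a−k_d = 0.6440 d⁻¹ and 1 − D₀(k_a−k_d)/(k_d L₀) = 1 − 3.74×0.6440/(0.141×29.0) = 0.4110, so
t_c = ln(5.567 × 0.4110) / 0.6440 = 0.8277 / 0.6440 = 1.285 d.
D_c = (k_d/k_a) L₀ e^(−k_d t_c) = (0.141/0.785) × 29.0 × e^(−0.141×1.285) = 0.1796 × 29.0 × 0.8343 = 4.346 mg/L.

t_c ≈ 1.29 d; D_c ≈ 4.35 mg/L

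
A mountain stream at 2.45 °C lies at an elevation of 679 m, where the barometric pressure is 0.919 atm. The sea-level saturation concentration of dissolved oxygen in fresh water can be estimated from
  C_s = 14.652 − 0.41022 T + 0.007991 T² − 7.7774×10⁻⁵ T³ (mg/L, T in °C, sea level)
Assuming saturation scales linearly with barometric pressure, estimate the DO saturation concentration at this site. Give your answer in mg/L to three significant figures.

At sea level: C_s = 14.652 − 0.41022×2.45 + 0.007991×2.45² − 7.7774×10⁻⁵×2.45³ = 13.69 mg/L.
Pressure correction: C_s' = 13.69 × 0.919 = 12.58 mg/L.

C_s ≈ 12.6 mg/L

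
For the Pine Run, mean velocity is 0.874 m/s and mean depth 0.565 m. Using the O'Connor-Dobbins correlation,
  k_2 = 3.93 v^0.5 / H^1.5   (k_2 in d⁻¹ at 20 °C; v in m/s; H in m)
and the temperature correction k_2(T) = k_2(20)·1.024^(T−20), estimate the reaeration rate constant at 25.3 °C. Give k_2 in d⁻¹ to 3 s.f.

k_2(20) = 3.93 × 0.874^0.5 / 0.565^1.5 = 3.93 × 0.9349 / 0.4247 = 8.651 d⁻¹.
k_2(25.3) = 8.651 × 1.024^(25.3−20) = 8.651 × 1.134 = 9.810 d⁻¹.

k_2 ≈ 9.81 d⁻¹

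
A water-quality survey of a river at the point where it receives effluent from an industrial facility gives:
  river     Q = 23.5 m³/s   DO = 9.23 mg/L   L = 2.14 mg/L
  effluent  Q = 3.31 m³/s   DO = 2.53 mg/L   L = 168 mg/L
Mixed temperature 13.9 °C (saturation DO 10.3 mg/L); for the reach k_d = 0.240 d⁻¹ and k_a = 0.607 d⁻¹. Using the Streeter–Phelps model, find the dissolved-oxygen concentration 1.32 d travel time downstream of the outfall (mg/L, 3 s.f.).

DO ≈ 5.31 mg/L

Mixed DO = (23.5×9.23 + 3.31×2.53)/(23.5+3.31) = 225.3/26.81 = 8.403 mg/L.
Mixed L₀ = (23.5×2.14 + 3.31×168)/(26.81) = 606.4/26.81 = 22.62 mg/L.
Initial deficit D₀ = C_s − DO₀ = 10.3 − 8.403 = 1.897 mg/L.
D(1.32) = [0.240×22.62/(0.607−0.240)](e^(−0.240×1.32) − e^(−0.607×1.32)) + 1.897 e^(−0.607×1.32)
= 14.79 × (0.7285 − 0.4488) + 1.897 × 0.4488 = 4.988 mg/L.
DO = 10.3 − 4.988 = 5.312 mg/L.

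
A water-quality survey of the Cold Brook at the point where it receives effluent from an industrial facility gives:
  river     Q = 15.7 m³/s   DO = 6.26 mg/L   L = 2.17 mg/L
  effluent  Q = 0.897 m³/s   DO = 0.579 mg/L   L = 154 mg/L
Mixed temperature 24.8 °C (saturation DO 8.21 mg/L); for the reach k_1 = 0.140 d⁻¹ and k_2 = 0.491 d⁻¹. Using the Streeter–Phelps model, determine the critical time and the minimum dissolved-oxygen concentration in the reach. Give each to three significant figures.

t_c ≈ 1.33 d; minimum DO ≈ 5.75 mg/L

Mixed DO = (15.7×6.26 + 0.897×0.579)/(15.7+0.897) = 98.80/16.60 = 5.953 mg/L.
Mixed L₀ = (15.7×2.17 + 0.897×154)/(16.60) = 172.2/16.60 = 10.38 mg/L.
Initial deficit D₀ = C_s − DO₀ = 8.21 − 5.953 = 2.257 mg/L.
t_c = (1/0.3510) ln[(0.491/0.140)(1 − 2.257×0.3510/(0.140×10.38))] = 2.849 × ln(1.594) = 1.329 d.
D_c = (0.140/0.491) × 10.38 × e^(−0.140×1.329) = 0.2851 × 10.38 × 0.8302 = 2.456 mg/L.
Minimum DO = 8.21 − 2.456 = 5.754 mg/L.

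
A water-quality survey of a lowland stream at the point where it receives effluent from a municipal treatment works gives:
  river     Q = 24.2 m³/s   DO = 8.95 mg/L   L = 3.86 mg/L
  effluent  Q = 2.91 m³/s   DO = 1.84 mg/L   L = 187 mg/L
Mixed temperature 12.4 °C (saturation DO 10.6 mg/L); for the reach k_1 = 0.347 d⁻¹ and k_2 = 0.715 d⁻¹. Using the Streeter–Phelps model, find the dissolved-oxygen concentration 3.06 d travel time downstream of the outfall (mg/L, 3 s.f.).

Mixed DO = (24.2×8.95 + 2.91×1.84)/(24.2+2.91) = 221.9/27.11 = 8.187 mg/L.
Mixed L₀ = (24.2×3.86 + 2.91×187)/(27.11) = 637.6/27.11 = 23.52 mg/L.
Initial deficit D₀ = C_s − DO₀ = 10.6 − 8.187 = 2.413 mg/L.
D(3.06) = [0.347×23.52/(0.715−0.347)](e^(−0.347×3.06) − e^(−0.715×3.06)) + 2.413 e^(−0.715×3.06)
= 22.18 × (0.3458 − 0.1122) + 2.413 × 0.1122 = 5.453 mg/L.
DO = 10.6 − 5.453 = 5.147 mg/L.

DO ≈ 5.15 mg/L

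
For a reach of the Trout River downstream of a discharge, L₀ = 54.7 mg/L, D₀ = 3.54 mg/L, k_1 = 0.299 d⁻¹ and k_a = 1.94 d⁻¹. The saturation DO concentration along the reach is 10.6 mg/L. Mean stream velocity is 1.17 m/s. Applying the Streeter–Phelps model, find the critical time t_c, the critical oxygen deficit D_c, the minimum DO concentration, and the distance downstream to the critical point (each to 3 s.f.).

t_c ≈ 0.872 d; D_c ≈ 6.50 mg/L; min DO ≈ 4.10 mg/L; x_c ≈ 88.2 km

t_c = [1/(k_a−k_1)] ln[(k_a/k_1)(1 − D₀(k_a−k_1)/(k_1 L₀))]
= [1/(1.94−0.299)] ln[(1.94/0.299)(1 − 3.54×1.641/(0.299×54.7))]
= (1/1.641) ln[6.488 × 0.6448] = 0.6094 × ln(4.184) = 0.6094 × 1.431 = 0.8722 d.
L(t_c) = L₀ e^(−k_1 t_c) = 54.7 × 0.7705 = 42.14 mg/L, and at the critical point k_a D_c = k_1 L, so D_c = (0.299/1.94) × 42.14 = 6.495 mg/L.
Minimum DO = C_s − D_c = 10.6 − 6.495 = 4.105 mg/L.
x_c = v t_c = 1.17 m/s × 0.8722 d × 86400 s/d = 88160 m ≈ 88.2 km.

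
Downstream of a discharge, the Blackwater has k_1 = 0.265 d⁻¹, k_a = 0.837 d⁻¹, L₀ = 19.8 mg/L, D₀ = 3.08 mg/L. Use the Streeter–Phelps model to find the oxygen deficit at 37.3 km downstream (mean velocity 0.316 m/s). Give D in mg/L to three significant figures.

Travel time t = x/v = 37.3 km / (0.316 m/s) = 37300 m / 0.316 m/s = 118000 s = 1.366 d.
k_1 L₀/(k_a−k_1) = 0.265×19.8/(0.837−0.265) = 5.247/0.5720 = 9.173 mg/L.
e^(−k_1 t) = e^(−0.265×1.366) = 0.6963; e^(−k_a t) = e^(−0.837×1.366) = 0.3187.
D = 9.173 × (0.6963 − 0.3187) + 3.08 × 0.3187 = 3.463 + 0.9816 = 4.445 mg/L.

D ≈ 4.44 mg/L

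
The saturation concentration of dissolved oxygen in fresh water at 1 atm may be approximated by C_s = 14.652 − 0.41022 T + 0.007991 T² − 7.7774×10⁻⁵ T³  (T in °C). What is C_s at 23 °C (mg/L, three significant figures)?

C_s ≈ 8.50 mg/L

C_s = 14.652 − 0.41022×23 + 0.007991×23² − 7.7774×10⁻⁵×23³ = 8.498 mg/L.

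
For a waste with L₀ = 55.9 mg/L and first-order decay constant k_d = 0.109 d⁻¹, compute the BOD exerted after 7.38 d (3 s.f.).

y ≈ 30.9 mg/L

y_t = L₀(1 − e^(−k_d t)) = 55.9 × (1 − e^(−0.109×7.38))
= 55.9 × (1 − 0.4473) = 55.9 × 0.5527 = 30.89 mg/L.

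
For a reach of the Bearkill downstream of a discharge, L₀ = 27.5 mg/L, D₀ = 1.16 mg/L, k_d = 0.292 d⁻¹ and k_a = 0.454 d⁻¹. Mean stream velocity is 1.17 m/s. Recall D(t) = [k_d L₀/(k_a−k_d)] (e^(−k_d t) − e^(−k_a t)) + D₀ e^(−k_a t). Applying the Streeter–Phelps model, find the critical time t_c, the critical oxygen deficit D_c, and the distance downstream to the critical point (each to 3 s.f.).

With k_a/k_d = 1.555 and 1 − D₀(k_a−k_d)/(k_d L₀) = 0.9766,
t_c = ln(1.555 × 0.9766) / (0.454 − 0.292) = ln(1.518) / 0.1620 = 0.4177/0.1620 = 2.578 d.
D_c = (k_d/k_a) L₀ e^(−k_d t_c) = (0.292/0.454) × 27.5 × e^(−0.292×2.578) = 0.6432 × 27.5 × 0.4710 = 8.331 mg/L.
x_c = v t_c = 1.17 m/s × 2.578 d × 86400 s/d = 260600 m ≈ 261 km.

t_c ≈ 2.58 d; D_c ≈ 8.33 mg/L; x_c ≈ 261 km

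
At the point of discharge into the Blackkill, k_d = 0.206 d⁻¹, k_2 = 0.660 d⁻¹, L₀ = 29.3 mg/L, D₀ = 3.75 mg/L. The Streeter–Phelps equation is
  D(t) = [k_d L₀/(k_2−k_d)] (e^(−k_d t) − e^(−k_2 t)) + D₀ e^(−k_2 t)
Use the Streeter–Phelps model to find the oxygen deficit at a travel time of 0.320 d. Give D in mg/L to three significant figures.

D ≈ 4.72 mg/L

k_d L₀/(k_2−k_d) = 0.206×29.3/(0.660−0.206) = 6.036/0.4540 = 13.29 mg/L.
e^(−k_d t) = e^(−0.206×0.3200) = 0.9362; e^(−k_2 t) = e^(−0.660×0.3200) = 0.8096.
D = 13.29 × (0.9362 − 0.8096) + 3.75 × 0.8096 = 1.683 + 3.036 = 4.719 mg/L.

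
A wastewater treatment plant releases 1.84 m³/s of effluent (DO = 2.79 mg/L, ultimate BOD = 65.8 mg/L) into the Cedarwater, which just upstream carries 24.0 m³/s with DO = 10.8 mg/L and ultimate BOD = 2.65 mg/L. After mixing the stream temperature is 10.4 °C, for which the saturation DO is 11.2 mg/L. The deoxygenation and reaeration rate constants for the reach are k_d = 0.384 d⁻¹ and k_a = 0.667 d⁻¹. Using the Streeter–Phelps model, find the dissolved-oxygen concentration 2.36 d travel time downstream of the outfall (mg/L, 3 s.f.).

Mixed DO = (24.0×10.8 + 1.84×2.79)/(24.0+1.84) = 264.3/25.84 = 10.23 mg/L.
Mixed L₀ = (24.0×2.65 + 1.84×65.8)/(25.84) = 184.7/25.84 = 7.147 mg/L.
Initial deficit D₀ = C_s − DO₀ = 11.2 − 10.23 = 0.9704 mg/L.
D(2.36) = [0.384×7.147/(0.667−0.384)](e^(−0.384×2.36) − e^(−0.667×2.36)) + 0.9704 e^(−0.667×2.36)
= 9.697 × (0.4040 − 0.2072) + 0.9704 × 0.2072 = 2.110 mg/L.
DO = 11.2 − 2.110 = 9.090 mg/L.

DO ≈ 9.09 mg/L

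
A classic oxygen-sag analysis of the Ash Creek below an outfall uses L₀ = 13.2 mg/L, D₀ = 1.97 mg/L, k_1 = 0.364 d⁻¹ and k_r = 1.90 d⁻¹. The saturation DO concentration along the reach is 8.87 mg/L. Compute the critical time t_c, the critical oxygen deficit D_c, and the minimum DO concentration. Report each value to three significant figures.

t_c ≈ 0.429 d; D_c ≈ 2.16 mg/L; min DO ≈ 6.71 mg/L

t_c = [1/(k_r−k_1)] ln[(k_r/k_1)(1 − D₀(k_r−k_1)/(k_1 L₀))]
= [1/(1.90−0.364)] ln[(1.90/0.364)(1 − 1.97×1.536/(0.364×13.2))]
= (1/1.536) ln[5.220 × 0.3702] = 0.6510 × ln(1.933) = 0.6510 × 0.6588 = 0.4289 d.
D_c = (k_1/k_r) L₀ e^(−k_1 t_c) = (0.364/1.90) × 13.2 × e^(−0.364×0.4289) = 0.1916 × 13.2 × 0.8555 = 2.163 mg/L.
Minimum DO = C_s − D_c = 8.87 − 2.163 = 6.707 mg/L.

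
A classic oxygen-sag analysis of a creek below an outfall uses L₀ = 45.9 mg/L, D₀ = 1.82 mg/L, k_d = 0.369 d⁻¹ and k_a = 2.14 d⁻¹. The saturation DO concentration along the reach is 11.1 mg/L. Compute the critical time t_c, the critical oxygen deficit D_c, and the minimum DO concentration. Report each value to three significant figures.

t_c = [1/(k_a−k_d)] ln[(k_a/k_d)(1 − D₀(k_a−k_d)/(k_d L₀))]
= [1/(2.14−0.369)] ln[(2.14/0.369)(1 − 1.82×1.771/(0.369×45.9))]
= (1/1.771) ln[5.799 × 0.8097] = 0.5647 × ln(4.696) = 0.5647 × 1.547 = 0.8733 d.
D_c = (k_d/k_a) L₀ e^(−k_d t_c) = (0.369/2.14) × 45.9 × e^(−0.369×0.8733) = 0.1724 × 45.9 × 0.7245 = 5.734 mg/L.
Minimum DO = C_s − D_c = 11.1 − 5.734 = 5.366 mg/L.

t_c ≈ 0.873 d; D_c ≈ 5.73 mg/L; min DO ≈ 5.37 mg/L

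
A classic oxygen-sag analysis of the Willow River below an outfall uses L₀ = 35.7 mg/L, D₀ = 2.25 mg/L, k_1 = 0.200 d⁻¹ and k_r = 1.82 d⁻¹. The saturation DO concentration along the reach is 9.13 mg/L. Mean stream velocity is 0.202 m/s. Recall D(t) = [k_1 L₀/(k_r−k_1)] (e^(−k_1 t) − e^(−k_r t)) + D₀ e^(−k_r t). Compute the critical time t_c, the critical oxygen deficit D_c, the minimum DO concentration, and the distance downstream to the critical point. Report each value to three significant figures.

t_c ≈ 0.922 d; D_c ≈ 3.26 mg/L; min DO ≈ 5.87 mg/L; x_c ≈ 16.1 km

With k_r/k_1 = 9.100 and 1 − D₀(k_r−k_1)/(k_1 L₀) = 0.4895,
t_c = ln(9.100 × 0.4895) / (1.82 − 0.200) = ln(4.454) / 1.620 = 1.494/1.620 = 0.9222 d.
D_c = (k_1/k_r) L₀ e^(−k_1 t_c) = (0.200/1.82) × 35.7 × e^(−0.200×0.9222) = 0.1099 × 35.7 × 0.8316 = 3.262 mg/L.
Minimum DO = C_s − D_c = 9.13 − 3.262 = 5.868 mg/L.
x_c = v t_c = 0.202 m/s × 0.9222 d × 86400 s/d = 16090 m ≈ 16.1 km.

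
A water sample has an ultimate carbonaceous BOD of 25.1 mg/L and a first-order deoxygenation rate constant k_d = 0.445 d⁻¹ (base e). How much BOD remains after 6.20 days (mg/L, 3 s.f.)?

L_t = L₀ e^(−k_d t) = 25.1 × e^(−0.445×6.20) = 25.1 × 0.06336 = 1.590 mg/L.

L ≈ 1.59 mg/L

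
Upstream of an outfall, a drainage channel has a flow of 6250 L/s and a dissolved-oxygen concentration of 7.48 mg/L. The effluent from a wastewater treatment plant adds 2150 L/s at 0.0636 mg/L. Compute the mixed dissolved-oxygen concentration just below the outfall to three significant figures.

5.58 mg/L

Flow-weighted mixing: C = (Q_r C_r + Q_w C_w)/(Q_r + Q_w)
= (6250×7.48 + 2150×0.0636)/(6250 + 2150) = 46890/8400 = 5.582 mg/L.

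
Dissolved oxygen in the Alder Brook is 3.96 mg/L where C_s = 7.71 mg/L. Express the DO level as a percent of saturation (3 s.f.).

51.4 % saturation

% saturation = C/C_s × 100 = 3.96/7.71 × 100 = 51.4 %.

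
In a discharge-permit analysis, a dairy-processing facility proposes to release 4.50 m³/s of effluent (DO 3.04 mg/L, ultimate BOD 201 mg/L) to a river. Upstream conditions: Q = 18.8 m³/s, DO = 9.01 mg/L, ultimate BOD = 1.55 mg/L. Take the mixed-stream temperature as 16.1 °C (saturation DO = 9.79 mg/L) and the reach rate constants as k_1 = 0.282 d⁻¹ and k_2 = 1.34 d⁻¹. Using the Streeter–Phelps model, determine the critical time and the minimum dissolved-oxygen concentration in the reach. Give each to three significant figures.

Mixed DO = (18.8×9.01 + 4.50×3.04)/(18.8+4.50) = 183.1/23.30 = 7.857 mg/L.
Mixed L₀ = (18.8×1.55 + 4.50×201)/(23.30) = 933.6/23.30 = 40.07 mg/L.
Initial deficit D₀ = C_s − DO₀ = 9.79 − 7.857 = 1.933 mg/L.
t_c = (1/1.058) ln[(1.34/0.282)(1 − 1.933×1.058/(0.282×40.07))] = 0.9452 × ln(3.892) = 1.284 d.
D_c = (0.282/1.34) × 40.07 × e^(−0.282×1.284) = 0.2104 × 40.07 × 0.6961 = 5.870 mg/L.
Minimum DO = 9.79 − 5.870 = 3.920 mg/L.

t_c ≈ 1.28 d; minimum DO ≈ 3.92 mg/L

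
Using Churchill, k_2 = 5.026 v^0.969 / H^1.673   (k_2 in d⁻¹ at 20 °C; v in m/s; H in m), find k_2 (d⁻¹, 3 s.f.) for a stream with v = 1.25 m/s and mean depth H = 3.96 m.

k_2 = 5.026 × 1.25^0.969 / 3.96^1.673 = 5.026 × 1.241 / 9.999 = 0.6240 d⁻¹.

k_2 ≈ 0.624 d⁻¹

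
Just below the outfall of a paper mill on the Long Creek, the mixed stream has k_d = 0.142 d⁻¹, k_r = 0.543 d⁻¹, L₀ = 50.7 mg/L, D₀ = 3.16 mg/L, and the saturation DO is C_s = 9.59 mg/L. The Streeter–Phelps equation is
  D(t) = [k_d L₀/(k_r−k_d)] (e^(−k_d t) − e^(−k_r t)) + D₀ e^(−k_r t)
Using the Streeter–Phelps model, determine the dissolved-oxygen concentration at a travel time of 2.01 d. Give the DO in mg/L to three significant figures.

k_d L₀/(k_r−k_d) = 0.142×50.7/(0.543−0.142) = 7.199/0.4010 = 17.95 mg/L.
e^(−k_d t) = e^(−0.142×2.010) = 0.7517; e^(−k_r t) = e^(−0.543×2.010) = 0.3357.
D = 17.95 × (0.7517 − 0.3357) + 3.16 × 0.3357 = 7.468 + 1.061 = 8.529 mg/L.
DO = C_s − D = 9.59 − 8.529 = 1.061 mg/L.

DO ≈ 1.06 mg/L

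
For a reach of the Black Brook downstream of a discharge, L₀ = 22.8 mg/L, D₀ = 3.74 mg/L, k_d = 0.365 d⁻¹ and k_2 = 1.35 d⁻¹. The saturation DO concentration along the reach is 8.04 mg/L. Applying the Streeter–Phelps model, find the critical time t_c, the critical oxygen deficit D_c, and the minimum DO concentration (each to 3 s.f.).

With k_2/k_d = 3.699 and 1 − D₀(k_2−k_d)/(k_d L₀) = 0.5573,
t_c = ln(3.699 × 0.5573) / (1.35 − 0.365) = ln(2.061) / 0.9850 = 0.7234/0.9850 = 0.7344 d.
D_c = (k_d/k_2) L₀ e^(−k_d t_c) = (0.365/1.35) × 22.8 × e^(−0.365×0.7344) = 0.2704 × 22.8 × 0.7649 = 4.715 mg/L.
Minimum DO = C_s − D_c = 8.04 − 4.715 = 3.325 mg/L.

t_c ≈ 0.734 d; D_c ≈ 4.72 mg/L; min DO ≈ 3.32 mg/L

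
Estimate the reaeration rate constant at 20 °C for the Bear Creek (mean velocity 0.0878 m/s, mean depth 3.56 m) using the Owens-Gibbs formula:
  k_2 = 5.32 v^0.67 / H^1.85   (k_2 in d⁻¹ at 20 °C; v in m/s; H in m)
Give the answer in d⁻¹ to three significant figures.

k_2 = 5.32 × 0.0878^0.67 / 3.56^1.85 = 5.32 × 0.1959 / 10.48 = 0.09951 d⁻¹.

k_2 ≈ 0.0995 d⁻¹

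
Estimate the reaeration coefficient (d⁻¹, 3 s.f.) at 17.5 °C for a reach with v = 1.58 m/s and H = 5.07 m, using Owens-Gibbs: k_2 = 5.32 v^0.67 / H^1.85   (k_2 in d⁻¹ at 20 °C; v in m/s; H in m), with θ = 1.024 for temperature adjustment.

k_2 ≈ 0.338 d⁻¹

k_2(20) = 5.32 × 1.58^0.67 / 5.07^1.85 = 5.32 × 1.359 / 20.15 = 0.3587 d⁻¹.
k_2(17.5) = 0.3587 × 1.024^(17.5−20) = 0.3587 × 0.9424 = 0.3381 d⁻¹.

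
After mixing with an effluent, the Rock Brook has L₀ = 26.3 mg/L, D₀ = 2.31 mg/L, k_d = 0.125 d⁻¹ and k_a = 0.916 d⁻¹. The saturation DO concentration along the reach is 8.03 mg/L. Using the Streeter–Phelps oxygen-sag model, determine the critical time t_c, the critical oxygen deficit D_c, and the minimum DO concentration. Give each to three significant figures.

t_c = [1/(k_a−k_d)] ln[(k_a/k_d)(1 − D₀(k_a−k_d)/(k_d L₀))]
= [1/(0.916−0.125)] ln[(0.916/0.125)(1 − 2.31×0.7910/(0.125×26.3))]
= (1/0.7910) ln[7.328 × 0.4442] = 1.264 × ln(3.255) = 1.264 × 1.180 = 1.492 d.
L(t_c) = L₀ e^(−k_d t_c) = 26.3 × 0.8299 = 21.83 mg/L, and at the critical point k_a D_c = k_d L, so D_c = (0.125/0.916) × 21.83 = 2.978 mg/L.
Minimum DO = C_s − D_c = 8.03 − 2.978 = 5.052 mg/L.

t_c ≈ 1.49 d; D_c ≈ 2.98 mg/L; min DO ≈ 5.05 mg/L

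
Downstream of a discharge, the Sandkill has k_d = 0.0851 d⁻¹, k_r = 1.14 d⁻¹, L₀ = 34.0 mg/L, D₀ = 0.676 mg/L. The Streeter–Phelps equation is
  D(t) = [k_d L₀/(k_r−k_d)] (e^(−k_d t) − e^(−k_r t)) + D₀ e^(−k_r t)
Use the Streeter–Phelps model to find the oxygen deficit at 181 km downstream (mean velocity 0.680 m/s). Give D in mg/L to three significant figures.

D ≈ 2.05 mg/L

Travel time t = x/v = 181 km / (0.680 m/s) = 181000 m / 0.680 m/s = 266200 s = 3.081 d.
k_d L₀/(k_r−k_d) = 0.0851×34.0/(1.14−0.0851) = 2.893/1.055 = 2.743 mg/L.
e^(−k_d t) = e^(−0.0851×3.081) = 0.7694; e^(−k_r t) = e^(−1.14×3.081) = 0.02984.
D = 2.743 × (0.7694 − 0.02984) + 0.676 × 0.02984 = 2.028 + 0.02017 = 2.049 mg/L.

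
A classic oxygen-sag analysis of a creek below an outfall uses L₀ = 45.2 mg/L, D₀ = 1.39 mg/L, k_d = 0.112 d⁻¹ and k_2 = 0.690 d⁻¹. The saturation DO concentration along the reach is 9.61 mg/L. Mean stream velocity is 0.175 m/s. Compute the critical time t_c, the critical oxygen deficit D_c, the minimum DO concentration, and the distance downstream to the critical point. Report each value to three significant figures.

t_c ≈ 2.85 d; D_c ≈ 5.33 mg/L; min DO ≈ 4.28 mg/L; x_c ≈ 43.0 km

At the critical point dD/dt = 0, so k_d L₀ e^(−k_d t) = k_2 D. Substituting D(t) from the Streeter–Phelps equation and solving for t gives
t_c = ln[(k_2/k_d)(1 − D₀(k_2−k_d)/(k_d L₀))] / (k_2−k_d).
Here k_2−k_d = 0.5780 d⁻¹ and 1 − D₀(k_2−k_d)/(k_d L₀) = 1 − 1.39×0.5780/(0.112×45.2) = 0.8413, so
t_c = ln(6.161 × 0.8413) / 0.5780 = 1.645 / 0.5780 = 2.847 d.
D_c = (k_d/k_2) L₀ e^(−k_d t_c) = (0.112/0.690) × 45.2 × e^(−0.112×2.847) = 0.1623 × 45.2 × 0.7270 = 5.334 mg/L.
Minimum DO = C_s − D_c = 9.61 − 5.334 = 4.276 mg/L.
x_c = v t_c = 0.175 m/s × 2.847 d × 86400 s/d = 43040 m ≈ 43.0 km.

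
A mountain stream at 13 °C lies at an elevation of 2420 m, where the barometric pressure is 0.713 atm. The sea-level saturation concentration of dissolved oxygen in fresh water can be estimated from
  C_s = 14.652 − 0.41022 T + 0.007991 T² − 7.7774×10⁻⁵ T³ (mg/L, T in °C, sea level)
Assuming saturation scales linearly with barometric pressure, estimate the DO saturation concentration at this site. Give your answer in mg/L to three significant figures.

At sea level: C_s = 14.652 − 0.41022×13 + 0.007991×13² − 7.7774×10⁻⁵×13³ = 10.50 mg/L.
Pressure correction: C_s' = 10.50 × 0.713 = 7.486 mg/L.

C_s ≈ 7.49 mg/L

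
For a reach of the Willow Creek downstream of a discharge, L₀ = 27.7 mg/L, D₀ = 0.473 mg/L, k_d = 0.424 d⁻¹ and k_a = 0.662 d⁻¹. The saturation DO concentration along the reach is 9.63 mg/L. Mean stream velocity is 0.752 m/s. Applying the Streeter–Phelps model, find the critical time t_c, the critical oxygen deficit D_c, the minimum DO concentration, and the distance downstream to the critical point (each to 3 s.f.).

t_c ≈ 1.83 d; D_c ≈ 8.16 mg/L; min DO ≈ 1.47 mg/L; x_c ≈ 119 km

With k_a/k_d = 1.561 and 1 − D₀(k_a−k_d)/(k_d L₀) = 0.9904,
t_c = ln(1.561 × 0.9904) / (0.662 − 0.424) = ln(1.546) / 0.2380 = 0.4359/0.2380 = 1.832 d.
L(t_c) = L₀ e^(−k_d t_c) = 27.7 × 0.4600 = 12.74 mg/L, and at the critical point k_a D_c = k_d L, so D_c = (0.424/0.662) × 12.74 = 8.161 mg/L.
Minimum DO = C_s − D_c = 9.63 − 8.161 = 1.469 mg/L.
x_c = v t_c = 0.752 m/s × 1.832 d × 86400 s/d = 119000 m ≈ 119 km.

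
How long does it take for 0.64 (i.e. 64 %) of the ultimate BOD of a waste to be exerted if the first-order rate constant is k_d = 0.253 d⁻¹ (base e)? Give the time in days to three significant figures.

t ≈ 4.04 d

y/L₀ = 1 − e^(−k_d t) = 0.64 ⇒ e^(−k_d t) = 0.360
t = −ln(0.360) / 0.253 = 1.022 / 0.253 = 4.038 d.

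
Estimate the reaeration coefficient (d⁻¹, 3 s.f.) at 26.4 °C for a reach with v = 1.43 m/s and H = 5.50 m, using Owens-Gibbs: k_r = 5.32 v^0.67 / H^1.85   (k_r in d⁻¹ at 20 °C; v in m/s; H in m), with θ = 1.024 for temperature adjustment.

k_r(20) = 5.32 × 1.43^0.67 / 5.50^1.85 = 5.32 × 1.271 / 23.42 = 0.2886 d⁻¹.
k_r(26.4) = 0.2886 × 1.024^(26.4−20) = 0.2886 × 1.164 = 0.3359 d⁻¹.

k_r ≈ 0.336 d⁻¹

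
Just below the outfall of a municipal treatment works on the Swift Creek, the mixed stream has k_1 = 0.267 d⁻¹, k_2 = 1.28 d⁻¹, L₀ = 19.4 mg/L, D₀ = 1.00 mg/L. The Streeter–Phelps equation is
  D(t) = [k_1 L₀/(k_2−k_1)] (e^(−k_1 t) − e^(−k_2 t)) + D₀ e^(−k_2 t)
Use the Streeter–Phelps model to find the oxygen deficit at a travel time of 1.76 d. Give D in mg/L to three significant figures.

D ≈ 2.76 mg/L

k_1 L₀/(k_2−k_1) = 0.267×19.4/(1.28−0.267) = 5.180/1.013 = 5.113 mg/L.
e^(−k_1 t) = e^(−0.267×1.760) = 0.6251; e^(−k_2 t) = e^(−1.28×1.760) = 0.1051.
D = 5.113 × (0.6251 − 0.1051) + 1.00 × 0.1051 = 2.659 + 0.1051 = 2.764 mg/L.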